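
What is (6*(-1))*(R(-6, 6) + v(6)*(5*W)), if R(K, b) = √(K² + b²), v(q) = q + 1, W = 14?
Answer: -2940 - 36*√2 ≈ -2990.9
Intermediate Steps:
v(q) = 1 + q
(6*(-1))*(R(-6, 6) + v(6)*(5*W)) = (6*(-1))*(√((-6)² + 6²) + (1 + 6)*(5*14)) = -6*(√(36 + 36) + 7*70) = -6*(√72 + 490) = -6*(6*√2 + 490) = -6*(490 + 6*√2) = -2940 - 36*√2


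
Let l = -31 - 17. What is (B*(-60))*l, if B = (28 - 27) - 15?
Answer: -40320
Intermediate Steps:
B = -14 (B = 1 - 15 = -14)
l = -48
(B*(-60))*l = -14*(-60)*(-48) = 840*(-48) = -40320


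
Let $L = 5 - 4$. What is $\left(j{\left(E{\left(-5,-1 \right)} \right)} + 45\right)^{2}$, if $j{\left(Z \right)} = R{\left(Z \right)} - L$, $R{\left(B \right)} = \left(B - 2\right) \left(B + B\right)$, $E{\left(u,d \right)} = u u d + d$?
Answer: $2250000$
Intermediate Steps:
$L = 1$
$E{\left(u,d \right)} = d + d u^{2}$ ($E{\left(u,d \right)} = u^{2} d + d = d u^{2} + d = d + d u^{2}$)
$R{\left(B \right)} = 2 B \left(-2 + B\right)$ ($R{\left(B \right)} = \left(-2 + B\right) 2 B = 2 B \left(-2 + B\right)$)
$j{\left(Z \right)} = -1 + 2 Z \left(-2 + Z\right)$ ($j{\left(Z \right)} = 2 Z \left(-2 + Z\right) - 1 = -1 + 2 Z \left(-2 + Z\right)$)
$\left(j{\left(E{\left(-5,-1 \right)} \right)} + 45\right)^{2} = \left(\left(-1 + 2 \left(- (1 + \left(-5\right)^{2})\right) \left(-2 - \left(1 + \left(-5\right)^{2}\right)\right)\right) + 45\right)^{2} = \left(\left(-1 + 2 \left(- (1 + 25)\right) \left(-2 - \left(1 + 25\right)\right)\right) + 45\right)^{2} = \left(\left(-1 + 2 \left(\left(-1\right) 26\right) \left(-2 - 26\right)\right) + 45\right)^{2} = \left(\left(-1 + 2 \left(-26\right) \left(-2 - 26\right)\right) + 45\right)^{2} = \left(\left(-1 + 2 \left(-26\right) \left(-28\right)\right) + 45\right)^{2} = \left(\left(-1 + 1456\right) + 45\right)^{2} = \left(1455 + 45\right)^{2} = 1500^{2} = 2250000$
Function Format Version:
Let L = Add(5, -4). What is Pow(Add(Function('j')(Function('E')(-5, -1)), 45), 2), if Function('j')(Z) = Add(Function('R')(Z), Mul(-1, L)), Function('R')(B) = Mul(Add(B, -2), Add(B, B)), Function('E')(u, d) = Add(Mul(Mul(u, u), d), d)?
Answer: 2250000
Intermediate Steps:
L = 1
Function('E')(u, d) = Add(d, Mul(d, Pow(u, 2))) (Function('E')(u, d) = Add(Mul(Pow(u, 2), d), d) = Add(Mul(d, Pow(u, 2)), d) = Add(d, Mul(d, Pow(u, 2))))
Function('R')(B) = Mul(2, B, Add(-2, B)) (Function('R')(B) = Mul(Add(-2, B), Mul(2, B)) = Mul(2, B, Add(-2, B)))
Function('j')(Z) = Add(-1, Mul(2, Z, Add(-2, Z))) (Function('j')(Z) = Add(Mul(2, Z, Add(-2, Z)), Mul(-1, 1)) = Add(Mul(2, Z, Add(-2, Z)), -1) = Add(-1, Mul(2, Z, Add(-2, Z))))
Pow(Add(Function('j')(Function('E')(-5, -1)), 45), 2) = Pow(Add(Add(-1, Mul(2, Mul(-1, Add(1, Pow(-5, 2))), Add(-2, Mul(-1, Add(1, Pow(-5, 2)))))), 45), 2) = Pow(Add(Add(-1, Mul(2, Mul(-1, Add(1, 25)), Add(-2, Mul(-1, Add(1, 25))))), 45), 2) = Pow(Add(Add(-1, Mul(2, Mul(-1, 26), Add(-2, Mul(-1, 26)))), 45), 2) = Pow(Add(Add(-1, Mul(2, -26, Add(-2, -26))), 45), 2) = Pow(Add(Add(-1, Mul(2, -26, -28)), 45), 2) = Pow(Add(Add(-1, 1456), 45), 2) = Pow(Add(1455, 45), 2) = Pow(1500, 2) = 2250000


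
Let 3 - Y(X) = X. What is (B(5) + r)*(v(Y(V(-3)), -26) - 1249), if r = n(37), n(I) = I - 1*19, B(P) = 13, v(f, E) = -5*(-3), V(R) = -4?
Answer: -38254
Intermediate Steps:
Y(X) = 3 - X
v(f, E) = 15
n(I) = -19 + I (n(I) = I - 19 = -19 + I)
r = 18 (r = -19 + 37 = 18)
(B(5) + r)*(v(Y(V(-3)), -26) - 1249) = (13 + 18)*(15 - 1249) = 31*(-1234) = -38254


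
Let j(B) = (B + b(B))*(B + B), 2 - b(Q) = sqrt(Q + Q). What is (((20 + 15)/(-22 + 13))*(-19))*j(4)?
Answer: 10640/3 - 10640*sqrt(2)/9 ≈ 1874.8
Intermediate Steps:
b(Q) = 2 - sqrt(2)*sqrt(Q) (b(Q) = 2 - sqrt(Q + Q) = 2 - sqrt(2*Q) = 2 - sqrt(2)*sqrt(Q))
j(B) = 2*B*(2 + B - sqrt(2)*sqrt(B)) (j(B) = (B + (2 - sqrt(2)*sqrt(B)))*(B + B) = (2 + B - sqrt(2)*sqrt(B))*(2*B) = 2*B*(2 + B - sqrt(2)*sqrt(B)))
(((20 + 15)/(-22 + 13))*(-19))*j(4) = (((20 + 15)/(-22 + 13))*(-19))*(2*4*(2 + 4 - sqrt(2)*sqrt(4))) = ((35/(-9))*(-19))*(2*4*(2 + 4 - 1*sqrt(2)*2)) = ((35*(-1/9))*(-19))*(2*4*(2 + 4 - 2*sqrt(2))) = (-35/9*(-19))*(2*4*(6 - 2*sqrt(2))) = 665*(48 - 16*sqrt(2))/9 = 10640/3 - 10640*sqrt(2)/9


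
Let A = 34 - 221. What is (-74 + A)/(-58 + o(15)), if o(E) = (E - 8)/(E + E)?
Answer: 7830/1733 ≈ 4.5182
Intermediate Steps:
o(E) = (-8 + E)/(2*E) (o(E) = (-8 + E)/((2*E)) = (-8 + E)*(1/(2*E)) = (-8 + E)/(2*E))
A = -187
(-74 + A)/(-58 + o(15)) = (-74 - 187)/(-58 + (½)*(-8 + 15)/15) = -261/(-58 + (½)*(1/15)*7) = -261/(-58 + 7/30) = -261/(-1733/30) = -261*(-30/1733) = 7830/1733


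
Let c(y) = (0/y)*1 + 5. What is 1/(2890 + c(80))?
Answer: 1/2895 ≈ 0.00034542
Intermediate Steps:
c(y) = 5 (c(y) = 0*1 + 5 = 0 + 5 = 5)
1/(2890 + c(80)) = 1/(2890 + 5) = 1/2895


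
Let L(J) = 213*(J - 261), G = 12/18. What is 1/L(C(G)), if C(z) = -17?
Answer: -1/59214 ≈ -1.6888e-5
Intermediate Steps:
G = 2/3 (G = 12*(1/18) = 2/3 ≈ 0.66667)
L(J) = -55593 + 213*J (L(J) = 213*(-261 + J) = -55593 + 213*J)
1/L(C(G)) = 1/(-55593 + 213*(-17)) = 1/(-55593 - 3621) = 1/(-59214) = -1/59214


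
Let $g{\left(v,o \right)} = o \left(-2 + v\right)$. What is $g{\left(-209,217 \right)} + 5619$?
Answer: $-40168$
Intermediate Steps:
$g{\left(-209,217 \right)} + 5619 = 217 \left(-2 - 209\right) + 5619 = 217 \left(-211\right) + 5619 = -45787 + 5619 = -40168$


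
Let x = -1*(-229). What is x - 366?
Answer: -137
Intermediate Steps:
x = 229
x - 366 = 229 - 366 = -137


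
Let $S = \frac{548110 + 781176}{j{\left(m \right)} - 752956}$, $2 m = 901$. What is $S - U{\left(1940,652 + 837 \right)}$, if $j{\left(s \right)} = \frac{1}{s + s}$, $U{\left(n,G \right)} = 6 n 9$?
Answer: $- \frac{71071780756486}{678413355} \approx -1.0476 \cdot 10^{5}$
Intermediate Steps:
$m = \frac{901}{2}$ ($m = \frac{1}{2} \cdot 901 = \frac{901}{2} \approx 450.5$)
$U{\left(n,G \right)} = 54 n$
$j{\left(s \right)} = \frac{1}{2 s}$
$S = - \frac{1197686686}{678413355}$ ($S = \frac{548110 + 781176}{\frac{1}{2 \cdot \frac{901}{2}} - 752956} = \frac{1329286}{\frac{1}{2} \cdot \frac{2}{901} - 752956} = \frac{1329286}{\frac{1}{901} - 752956} = \frac{1329286}{- \frac{678413355}{901}} = 1329286 \left(- \frac{901}{678413355}\right) = - \frac{1197686686}{678413355} \approx -1.7654$)
$S - U{\left(1940,652 + 837 \right)} = - \frac{1197686686}{678413355} - 54 \cdot 1940 = - \frac{1197686686}{678413355} - 104760 = - \frac{71071780756486}{678413355}$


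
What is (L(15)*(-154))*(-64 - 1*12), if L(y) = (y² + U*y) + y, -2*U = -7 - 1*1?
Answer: 3511200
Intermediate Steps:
U = 4 (U = -(-7 - 1*1)/2 = -(-7 - 1)/2 = -½*(-8) = 4)
L(y) = y² + 5*y (L(y) = (y² + 4*y) + y = y² + 5*y)
(L(15)*(-154))*(-64 - 1*12) = ((15*(5 + 15))*(-154))*(-64 - 1*12) = ((15*20)*(-154))*(-64 - 12) = (300*(-154))*(-76) = -46200*(-76) = 3511200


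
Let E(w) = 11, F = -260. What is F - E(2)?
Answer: -271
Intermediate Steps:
F - E(2) = -260 - 1*11 = -260 - 11 = -271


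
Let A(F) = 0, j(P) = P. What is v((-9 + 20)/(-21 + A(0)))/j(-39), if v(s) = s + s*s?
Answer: 110/17199 ≈ 0.0063957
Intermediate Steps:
v(s) = s + s²
v((-9 + 20)/(-21 + A(0)))/j(-39) = (((-9 + 20)/(-21 + 0))*(1 + (-9 + 20)/(-21 + 0)))/(-39) = ((11/(-21))*(1 + 11/(-21)))*(-1/39) = ((11*(-1/21))*(1 + 11*(-1/21)))*(-1/39) = -11*(1 - 11/21)/21*(-1/39) = -11/21*10/21*(-1/39) = -110/441*(-1/39) = 110/17199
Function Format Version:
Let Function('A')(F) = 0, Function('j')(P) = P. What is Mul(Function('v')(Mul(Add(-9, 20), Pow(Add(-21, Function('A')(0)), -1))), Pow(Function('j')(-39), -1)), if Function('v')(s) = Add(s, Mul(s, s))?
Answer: Rational(110, 17199) ≈ 0.0063957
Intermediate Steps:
Function('v')(s) = Add(s, Pow(s, 2))
Mul(Function('v')(Mul(Add(-9, 20), Pow(Add(-21, Function('A')(0)), -1))), Pow(Function('j')(-39), -1)) = Mul(Mul(Mul(Add(-9, 20), Pow(Add(-21, 0), -1)), Add(1, Mul(Add(-9, 20), Pow(Add(-21, 0), -1)))), Pow(-39, -1)) = Mul(Mul(Mul(11, Pow(-21, -1)), Add(1, Mul(11, Pow(-21, -1)))), Rational(-1, 39)) = Mul(Mul(Mul(11, Rational(-1, 21)), Add(1, Mul(11, Rational(-1, 21)))), Rational(-1, 39)) = Mul(Mul(Rational(-11, 21), Add(1, Rational(-11, 21))), Rational(-1, 39)) = Mul(Mul(Rational(-11, 21), Rational(10, 21)), Rational(-1, 39)) = Mul(Rational(-110, 441), Rational(-1, 39)) = Rational(110, 17199)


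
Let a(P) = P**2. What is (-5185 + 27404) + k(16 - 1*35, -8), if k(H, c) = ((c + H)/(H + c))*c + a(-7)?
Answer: 22260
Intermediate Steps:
k(H, c) = 49 + c (k(H, c) = ((c + H)/(H + c))*c + (-7)**2 = ((H + c)/(H + c))*c + 49 = 1*c + 49 = c + 49 = 49 + c)
(-5185 + 27404) + k(16 - 1*35, -8) = (-5185 + 27404) + (49 - 8) = 22219 + 41 = 22260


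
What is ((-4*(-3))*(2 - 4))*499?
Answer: -11976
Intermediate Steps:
((-4*(-3))*(2 - 4))*499 = (12*(-2))*499 = -24*499 = -11976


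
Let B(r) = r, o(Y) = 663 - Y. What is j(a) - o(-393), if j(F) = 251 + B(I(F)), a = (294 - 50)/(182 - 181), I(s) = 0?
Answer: -805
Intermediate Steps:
a = 244 (a = 244/1 = 244*1 = 244)
j(F) = 251 (j(F) = 251 + 0 = 251)
j(a) - o(-393) = 251 - (663 - 1*(-393)) = 251 - (663 + 393) = 251 - 1*1056 = 251 - 1056 = -805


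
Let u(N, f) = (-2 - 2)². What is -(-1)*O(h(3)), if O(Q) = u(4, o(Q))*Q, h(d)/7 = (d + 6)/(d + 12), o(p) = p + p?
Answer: 336/5 ≈ 67.200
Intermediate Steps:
o(p) = 2*p
u(N, f) = 16 (u(N, f) = (-4)² = 16)
h(d) = 7*(6 + d)/(12 + d) (h(d) = 7*((d + 6)/(d + 12)) = 7*((6 + d)/(12 + d)) = 7*(6 + d)/(12 + d))
O(Q) = 16*Q
-(-1)*O(h(3)) = -(-1)*16*(7*(6 + 3)/(12 + 3)) = -(-1)*16*(7*9/15) = -(-1)*16*(7*(1/15)*9) = -(-1)*16*(21/5) = -(-1)*336/5 = -1*(-336/5) = 336/5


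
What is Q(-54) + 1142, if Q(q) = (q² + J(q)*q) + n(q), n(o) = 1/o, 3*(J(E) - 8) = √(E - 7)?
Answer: 195803/54 - 18*I*√61 ≈ 3626.0 - 140.58*I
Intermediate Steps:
J(E) = 8 + √(-7 + E)/3 (J(E) = 8 + √(E - 7)/3 = 8 + √(-7 + E)/3)
Q(q) = 1/q + q² + q*(8 + √(-7 + q)/3) (Q(q) = (q² + (8 + √(-7 + q)/3)*q) + 1/q = (q² + q*(8 + √(-7 + q)/3)) + 1/q = 1/q + q² + q*(8 + √(-7 + q)/3))
Q(-54) + 1142 = (⅓)*(3 + (-54)²*(24 + √(-7 - 54) + 3*(-54)))/(-54) + 1142 = (⅓)*(-1/54)*(3 + 2916*(24 + √(-61) - 162)) + 1142 = (⅓)*(-1/54)*(3 + 2916*(24 + I*√61 - 162)) + 1142 = (⅓)*(-1/54)*(3 + 2916*(-138 + I*√61)) + 1142 = (⅓)*(-1/54)*(3 + (-402408 + 2916*I*√61)) + 1142 = (⅓)*(-1/54)*(-402405 + 2916*I*√61) + 1142 = (134135/54 - 18*I*√61) + 1142 = 195803/54 - 18*I*√61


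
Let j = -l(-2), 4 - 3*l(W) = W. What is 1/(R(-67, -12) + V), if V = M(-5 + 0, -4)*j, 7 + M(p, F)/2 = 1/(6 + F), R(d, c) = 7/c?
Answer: 12/305 ≈ 0.039344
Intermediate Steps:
l(W) = 4/3 - W/3
M(p, F) = -14 + 2/(6 + F)
j = -2 (j = -(4/3 - 1/3*(-2)) = -(4/3 + 2/3) = -1*2 = -2)
V = 26 (V = (2*(-41 - 7*(-4))/(6 - 4))*(-2) = (2*(-41 + 28)/2)*(-2) = (2*(1/2)*(-13))*(-2) = -13*(-2) = 26)
1/(R(-67, -12) + V) = 1/(7/(-12) + 26) = 1/(7*(-1/12) + 26) = 1/(-7/12 + 26) = 1/(305/12) = 12/305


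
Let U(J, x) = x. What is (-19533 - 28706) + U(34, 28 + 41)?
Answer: -48170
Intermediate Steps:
(-19533 - 28706) + U(34, 28 + 41) = (-19533 - 28706) + (28 + 41) = -48239 + 69 = -48170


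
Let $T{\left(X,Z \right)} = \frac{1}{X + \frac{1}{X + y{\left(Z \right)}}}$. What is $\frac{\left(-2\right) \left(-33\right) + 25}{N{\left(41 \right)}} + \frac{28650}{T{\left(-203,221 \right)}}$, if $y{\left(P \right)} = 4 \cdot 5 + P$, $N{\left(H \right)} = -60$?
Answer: $- \frac{6629325229}{1140} \approx -5.8152 \cdot 10^{6}$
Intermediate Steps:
$y{\left(P \right)} = 20 + P$
$T{\left(X,Z \right)} = \frac{1}{X + \frac{1}{20 + X + Z}}$ ($T{\left(X,Z \right)} = \frac{1}{X + \frac{1}{X + \left(20 + Z\right)}} = \frac{1}{X + \frac{1}{20 + X + Z}}$)
$\frac{\left(-2\right) \left(-33\right) + 25}{N{\left(41 \right)}} + \frac{28650}{T{\left(-203,221 \right)}} = \frac{\left(-2\right) \left(-33\right) + 25}{-60} + \frac{28650}{\frac{1}{1 + \left(-203\right)^{2} - 203 \left(20 + 221\right)} \left(20 - 203 + 221\right)} = \left(66 + 25\right) \left(- \frac{1}{60}\right) + \frac{28650}{\frac{1}{1 + 41209 - 48923} \cdot 38} = 91 \left(- \frac{1}{60}\right) + \frac{28650}{\frac{1}{1 + 41209 - 48923} \cdot 38} = - \frac{91}{60} + \frac{28650}{\frac{1}{-7713} \cdot 38} = - \frac{91}{60} + \frac{28650}{\left(- \frac{1}{7713}\right) 38} = - \frac{91}{60} + \frac{28650}{- \frac{38}{7713}} = - \frac{91}{60} + 28650 \left(- \frac{7713}{38}\right) = - \frac{91}{60} - \frac{110488725}{19} = - \frac{6629325229}{1140}$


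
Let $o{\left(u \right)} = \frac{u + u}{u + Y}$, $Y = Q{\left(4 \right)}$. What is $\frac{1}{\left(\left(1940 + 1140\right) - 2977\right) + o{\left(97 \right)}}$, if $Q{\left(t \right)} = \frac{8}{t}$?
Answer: $\frac{99}{10391} \approx 0.0095275$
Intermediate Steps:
$Y = 2$ ($Y = \frac{8}{4} = 8 \cdot \frac{1}{4} = 2$)
$o{\left(u \right)} = \frac{2 u}{2 + u}$ ($o{\left(u \right)} = \frac{u + u}{u + 2} = \frac{2 u}{2 + u}$)
$\frac{1}{\left(\left(1940 + 1140\right) - 2977\right) + o{\left(97 \right)}} = \frac{1}{\left(\left(1940 + 1140\right) - 2977\right) + 2 \cdot 97 \frac{1}{2 + 97}} = \frac{1}{\left(3080 - 2977\right) + 2 \cdot 97 \cdot \frac{1}{99}} = \frac{1}{103 + 2 \cdot 97 \cdot \frac{1}{99}} = \frac{1}{103 + \frac{194}{99}} = \frac{1}{\frac{10391}{99}} = \frac{99}{10391}$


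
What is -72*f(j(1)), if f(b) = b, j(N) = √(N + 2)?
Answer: -72*√3 ≈ -124.71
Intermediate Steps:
j(N) = √(2 + N)
-72*f(j(1)) = -72*√(2 + 1) = -72*√3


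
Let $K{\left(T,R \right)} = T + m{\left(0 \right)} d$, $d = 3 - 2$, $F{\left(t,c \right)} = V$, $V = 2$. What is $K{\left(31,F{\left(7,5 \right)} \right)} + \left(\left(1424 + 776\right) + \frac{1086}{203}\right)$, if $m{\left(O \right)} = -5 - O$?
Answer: $\frac{452964}{203} \approx 2231.4$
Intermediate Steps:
$F{\left(t,c \right)} = 2$
$d = 1$
$K{\left(T,R \right)} = -5 + T$ ($K{\left(T,R \right)} = T + \left(-5 - 0\right) 1 = T + \left(-5 + 0\right) 1 = T - 5 = -5 + T$)
$K{\left(31,F{\left(7,5 \right)} \right)} + \left(\left(1424 + 776\right) + \frac{1086}{203}\right) = \left(-5 + 31\right) + \left(\left(1424 + 776\right) + \frac{1086}{203}\right) = 26 + \left(2200 + 1086 \cdot \frac{1}{203}\right) = 26 + \left(2200 + \frac{1086}{203}\right) = 26 + \frac{447686}{203} = \frac{452964}{203}$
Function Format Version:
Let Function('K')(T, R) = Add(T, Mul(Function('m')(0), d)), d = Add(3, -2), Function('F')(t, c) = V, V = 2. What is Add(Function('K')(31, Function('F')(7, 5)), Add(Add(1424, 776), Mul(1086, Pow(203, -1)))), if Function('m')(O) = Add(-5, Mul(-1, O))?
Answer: Rational(452964, 203) ≈ 2231.4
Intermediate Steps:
Function('F')(t, c) = 2
d = 1
Function('K')(T, R) = Add(-5, T) (Function('K')(T, R) = Add(T, Mul(Add(-5, Mul(-1, 0)), 1)) = Add(T, Mul(Add(-5, 0), 1)) = Add(T, Mul(-5, 1)) = Add(T, -5) = Add(-5, T))
Add(Function('K')(31, Function('F')(7, 5)), Add(Add(1424, 776), Mul(1086, Pow(203, -1)))) = Add(Add(-5, 31), Add(Add(1424, 776), Mul(1086, Pow(203, -1)))) = Add(26, Add(2200, Mul(1086, Rational(1, 203)))) = Add(26, Add(2200, Rational(1086, 203))) = Add(26, Rational(447686, 203)) = Rational(452964, 203)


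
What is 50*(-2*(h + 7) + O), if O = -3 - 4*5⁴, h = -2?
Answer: -125650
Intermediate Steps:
O = -2503 (O = -3 - 4*625 = -3 - 2500 = -2503)
50*(-2*(h + 7) + O) = 50*(-2*(-2 + 7) - 2503) = 50*(-2*5 - 2503) = 50*(-10 - 2503) = 50*(-2513) = -125650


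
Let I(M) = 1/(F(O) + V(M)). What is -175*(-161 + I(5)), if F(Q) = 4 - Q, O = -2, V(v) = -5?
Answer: 28000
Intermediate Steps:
I(M) = 1 (I(M) = 1/((4 - 1*(-2)) - 5) = 1/((4 + 2) - 5) = 1/(6 - 5) = 1/1 = 1)
-175*(-161 + I(5)) = -175*(-161 + 1) = -175*(-160) = 28000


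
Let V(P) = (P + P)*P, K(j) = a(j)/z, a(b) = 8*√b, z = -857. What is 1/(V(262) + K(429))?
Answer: 12603879289/1730361379824800 + 857*√429/1730361379824800 ≈ 7.2840e-6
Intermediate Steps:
K(j) = -8*√j/857 (K(j) = (8*√j)/(-857) = (8*√j)*(-1/857) = -8*√j/857)
V(P) = 2*P² (V(P) = (2*P)*P = 2*P²)
1/(V(262) + K(429)) = 1/(2*262² - 8*√429/857) = 1/(2*68644 - 8*√429/857) = 1/(137288 - 8*√429/857)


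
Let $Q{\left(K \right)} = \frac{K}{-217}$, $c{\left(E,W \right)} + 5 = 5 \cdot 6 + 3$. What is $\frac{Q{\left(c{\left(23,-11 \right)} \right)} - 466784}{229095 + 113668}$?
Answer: $- \frac{14470308}{10625653} \approx -1.3618$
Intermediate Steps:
$c{\left(E,W \right)} = 28$ ($c{\left(E,W \right)} = -5 + \left(5 \cdot 6 + 3\right) = -5 + \left(30 + 3\right) = -5 + 33 = 28$)
$Q{\left(K \right)} = - \frac{K}{217}$ ($Q{\left(K \right)} = K \left(- \frac{1}{217}\right) = - \frac{K}{217}$)
$\frac{Q{\left(c{\left(23,-11 \right)} \right)} - 466784}{229095 + 113668} = \frac{\left(- \frac{1}{217}\right) 28 - 466784}{229095 + 113668} = \frac{- \frac{4}{31} - 466784}{342763} = \left(- \frac{14470308}{31}\right) \frac{1}{342763} = - \frac{14470308}{10625653}$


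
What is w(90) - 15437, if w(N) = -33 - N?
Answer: -15560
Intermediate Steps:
w(90) - 15437 = (-33 - 1*90) - 15437 = (-33 - 90) - 15437 = -123 - 15437 = -15560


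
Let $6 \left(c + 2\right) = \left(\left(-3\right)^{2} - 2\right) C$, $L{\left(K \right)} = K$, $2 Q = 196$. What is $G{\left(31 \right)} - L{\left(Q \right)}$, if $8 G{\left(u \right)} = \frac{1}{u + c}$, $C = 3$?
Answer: $- \frac{25479}{260} \approx -97.996$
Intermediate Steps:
$Q = 98$ ($Q = \frac{1}{2} \cdot 196 = 98$)
$c = \frac{3}{2}$ ($c = -2 + \frac{\left(\left(-3\right)^{2} - 2\right) 3}{6} = -2 + \frac{\left(9 - 2\right) 3}{6} = -2 + \frac{7 \cdot 3}{6} = -2 + \frac{1}{6} \cdot 21 = -2 + \frac{7}{2} = \frac{3}{2} \approx 1.5$)
$G{\left(u \right)} = \frac{1}{8 \left(\frac{3}{2} + u\right)}$ ($G{\left(u \right)} = \frac{1}{8 \left(u + \frac{3}{2}\right)} = \frac{1}{8 \left(\frac{3}{2} + u\right)}$)
$G{\left(31 \right)} - L{\left(Q \right)} = \frac{1}{4 \left(3 + 2 \cdot 31\right)} - 98 = \frac{1}{4 \left(3 + 62\right)} - 98 = \frac{1}{4 \cdot 65} - 98 = \frac{1}{4} \cdot \frac{1}{65} - 98 = \frac{1}{260} - 98 = - \frac{25479}{260}$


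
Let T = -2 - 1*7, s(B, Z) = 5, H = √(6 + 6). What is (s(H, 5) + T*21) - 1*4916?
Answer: -5100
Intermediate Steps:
H = 2*√3 (H = √12 = 2*√3 ≈ 3.4641)
T = -9 (T = -2 - 7 = -9)
(s(H, 5) + T*21) - 1*4916 = (5 - 9*21) - 1*4916 = (5 - 189) - 4916 = -184 - 4916 = -5100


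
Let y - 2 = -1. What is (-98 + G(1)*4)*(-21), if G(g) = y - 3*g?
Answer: 2226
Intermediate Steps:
y = 1 (y = 2 - 1 = 1)
G(g) = 1 - 3*g
(-98 + G(1)*4)*(-21) = (-98 + (1 - 3*1)*4)*(-21) = (-98 + (1 - 3)*4)*(-21) = (-98 - 2*4)*(-21) = (-98 - 8)*(-21) = -106*(-21) = 2226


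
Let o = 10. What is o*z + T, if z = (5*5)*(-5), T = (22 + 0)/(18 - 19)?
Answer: -1272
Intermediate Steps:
T = -22 (T = 22/(-1) = 22*(-1) = -22)
z = -125 (z = 25*(-5) = -125)
o*z + T = 10*(-125) - 22 = -1250 - 22 = -1272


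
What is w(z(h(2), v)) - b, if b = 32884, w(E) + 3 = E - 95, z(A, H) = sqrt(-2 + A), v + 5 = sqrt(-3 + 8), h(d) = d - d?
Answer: -32982 + I*sqrt(2) ≈ -32982.0 + 1.4142*I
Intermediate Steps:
h(d) = 0
v = -5 + sqrt(5) (v = -5 + sqrt(-3 + 8) = -5 + sqrt(5) ≈ -2.7639)
w(E) = -98 + E (w(E) = -3 + (E - 95) = -3 + (-95 + E) = -98 + E)
w(z(h(2), v)) - b = (-98 + sqrt(-2 + 0)) - 1*32884 = (-98 + sqrt(-2)) - 32884 = (-98 + I*sqrt(2)) - 32884 = -32982 + I*sqrt(2)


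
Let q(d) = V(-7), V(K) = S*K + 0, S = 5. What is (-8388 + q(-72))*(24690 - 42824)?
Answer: 152742682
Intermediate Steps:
V(K) = 5*K (V(K) = 5*K + 0 = 5*K)
q(d) = -35 (q(d) = 5*(-7) = -35)
(-8388 + q(-72))*(24690 - 42824) = (-8388 - 35)*(24690 - 42824) = -8423*(-18134) = 152742682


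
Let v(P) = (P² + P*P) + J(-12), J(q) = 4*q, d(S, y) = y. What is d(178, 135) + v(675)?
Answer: 911337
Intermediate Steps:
v(P) = -48 + 2*P² (v(P) = (P² + P*P) + 4*(-12) = (P² + P²) - 48 = 2*P² - 48 = -48 + 2*P²)
d(178, 135) + v(675) = 135 + (-48 + 2*675²) = 135 + (-48 + 2*455625) = 135 + (-48 + 911250) = 135 + 911202 = 911337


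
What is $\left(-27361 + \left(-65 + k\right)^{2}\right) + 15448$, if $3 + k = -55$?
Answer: $3216$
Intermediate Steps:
$k = -58$ ($k = -3 - 55 = -58$)
$\left(-27361 + \left(-65 + k\right)^{2}\right) + 15448 = \left(-27361 + \left(-65 - 58\right)^{2}\right) + 15448 = \left(-27361 + \left(-123\right)^{2}\right) + 15448 = \left(-27361 + 15129\right) + 15448 = -12232 + 15448 = 3216$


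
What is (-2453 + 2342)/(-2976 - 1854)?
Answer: 37/1610 ≈ 0.022981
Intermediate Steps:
(-2453 + 2342)/(-2976 - 1854) = -111/(-4830) = -111*(-1/4830) = 37/1610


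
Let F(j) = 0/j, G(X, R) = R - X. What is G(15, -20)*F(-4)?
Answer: 0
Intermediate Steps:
F(j) = 0
G(15, -20)*F(-4) = (-20 - 1*15)*0 = (-20 - 15)*0 = -35*0 = 0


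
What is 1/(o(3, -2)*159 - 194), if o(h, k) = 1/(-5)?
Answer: -5/1129 ≈ -0.0044287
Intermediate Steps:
o(h, k) = -⅕
1/(o(3, -2)*159 - 194) = 1/(-⅕*159 - 194) = 1/(-159/5 - 194) = 1/(-1129/5) = -5/1129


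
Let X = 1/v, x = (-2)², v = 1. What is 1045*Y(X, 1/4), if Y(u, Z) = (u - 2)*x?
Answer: -4180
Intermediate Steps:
x = 4
X = 1 (X = 1/1 = 1)
Y(u, Z) = -8 + 4*u (Y(u, Z) = (u - 2)*4 = (-2 + u)*4 = -8 + 4*u)
1045*Y(X, 1/4) = 1045*(-8 + 4*1) = 1045*(-8 + 4) = 1045*(-4) = -4180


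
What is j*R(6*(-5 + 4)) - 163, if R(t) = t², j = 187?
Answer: 6569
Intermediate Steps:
j*R(6*(-5 + 4)) - 163 = 187*(6*(-5 + 4))² - 163 = 187*(6*(-1))² - 163 = 187*(-6)² - 163 = 187*36 - 163 = 6732 - 163 = 6569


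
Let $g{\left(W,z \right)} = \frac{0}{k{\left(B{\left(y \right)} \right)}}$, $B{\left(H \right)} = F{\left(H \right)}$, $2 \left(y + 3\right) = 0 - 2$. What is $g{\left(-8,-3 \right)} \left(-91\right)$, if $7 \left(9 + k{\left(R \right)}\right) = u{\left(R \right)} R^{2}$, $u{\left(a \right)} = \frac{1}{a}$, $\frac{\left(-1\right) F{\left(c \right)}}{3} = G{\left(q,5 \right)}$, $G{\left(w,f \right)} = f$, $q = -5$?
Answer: $0$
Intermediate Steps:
$y = -4$ ($y = -3 + \frac{0 - 2}{2} = -3 + \frac{1}{2} \left(-2\right) = -3 - 1 = -4$)
$F{\left(c \right)} = -15$ ($F{\left(c \right)} = \left(-3\right) 5 = -15$)
$B{\left(H \right)} = -15$
$k{\left(R \right)} = -9 + \frac{R}{7}$ ($k{\left(R \right)} = -9 + \frac{\frac{1}{R} R^{2}}{7} = -9 + \frac{R}{7}$)
$g{\left(W,z \right)} = 0$ ($g{\left(W,z \right)} = \frac{0}{-9 + \frac{1}{7} \left(-15\right)} = \frac{0}{-9 - \frac{15}{7}} = \frac{0}{- \frac{78}{7}} = 0 \left(- \frac{7}{78}\right) = 0$)
$g{\left(-8,-3 \right)} \left(-91\right) = 0 \left(-91\right) = 0$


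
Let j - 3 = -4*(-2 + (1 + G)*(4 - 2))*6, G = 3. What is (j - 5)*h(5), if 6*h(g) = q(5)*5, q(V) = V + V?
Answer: -3650/3 ≈ -1216.7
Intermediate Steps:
q(V) = 2*V
h(g) = 25/3 (h(g) = ((2*5)*5)/6 = (10*5)/6 = (1/6)*50 = 25/3)
j = -141 (j = 3 - 4*(-2 + (1 + 3)*(4 - 2))*6 = 3 - 4*(-2 + 4*2)*6 = 3 - 4*(-2 + 8)*6 = 3 - 4*6*6 = 3 - 24*6 = 3 - 144 = -141)
(j - 5)*h(5) = (-141 - 5)*(25/3) = -146*25/3 = -3650/3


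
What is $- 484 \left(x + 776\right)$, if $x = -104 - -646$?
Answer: $-637912$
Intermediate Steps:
$x = 542$ ($x = -104 + 646 = 542$)
$- 484 \left(x + 776\right) = - 484 \left(542 + 776\right) = \left(-484\right) 1318 = -637912$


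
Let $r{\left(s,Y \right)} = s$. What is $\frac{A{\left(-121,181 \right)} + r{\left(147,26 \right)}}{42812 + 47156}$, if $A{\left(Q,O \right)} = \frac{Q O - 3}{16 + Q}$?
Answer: $\frac{37339}{9446640} \approx 0.0039526$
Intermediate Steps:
$A{\left(Q,O \right)} = \frac{-3 + O Q}{16 + Q}$ ($A{\left(Q,O \right)} = \frac{O Q - 3}{16 + Q} = \frac{-3 + O Q}{16 + Q}$)
$\frac{A{\left(-121,181 \right)} + r{\left(147,26 \right)}}{42812 + 47156} = \frac{\frac{-3 + 181 \left(-121\right)}{16 - 121} + 147}{42812 + 47156} = \frac{\frac{-3 - 21901}{-105} + 147}{89968} = \left(\left(- \frac{1}{105}\right) \left(-21904\right) + 147\right) \frac{1}{89968} = \left(\frac{21904}{105} + 147\right) \frac{1}{89968} = \frac{37339}{105} \cdot \frac{1}{89968} = \frac{37339}{9446640}$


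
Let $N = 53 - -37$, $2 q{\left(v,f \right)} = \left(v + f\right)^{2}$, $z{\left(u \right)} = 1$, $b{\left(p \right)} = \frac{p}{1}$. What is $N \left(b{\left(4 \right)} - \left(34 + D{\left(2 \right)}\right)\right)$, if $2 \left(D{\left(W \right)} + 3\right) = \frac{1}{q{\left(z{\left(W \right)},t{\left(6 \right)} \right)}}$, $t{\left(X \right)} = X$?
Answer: $- \frac{119160}{49} \approx -2431.8$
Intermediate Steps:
$b{\left(p \right)} = p$ ($b{\left(p \right)} = p 1 = p$)
$q{\left(v,f \right)} = \frac{\left(f + v\right)^{2}}{2}$ ($q{\left(v,f \right)} = \frac{\left(v + f\right)^{2}}{2} = \frac{\left(f + v\right)^{2}}{2}$)
$D{\left(W \right)} = - \frac{146}{49}$ ($D{\left(W \right)} = -3 + \frac{1}{2 \frac{\left(6 + 1\right)^{2}}{2}} = -3 + \frac{1}{2 \frac{7^{2}}{2}} = -3 + \frac{1}{2 \cdot \frac{1}{2} \cdot 49} = -3 + \frac{1}{2 \cdot \frac{49}{2}} = -3 + \frac{1}{2} \cdot \frac{2}{49} = -3 + \frac{1}{49} = - \frac{146}{49}$)
$N = 90$ ($N = 53 + 37 = 90$)
$N \left(b{\left(4 \right)} - \left(34 + D{\left(2 \right)}\right)\right) = 90 \left(4 - \frac{1520}{49}\right) = 90 \left(- \frac{1324}{49}\right) = - \frac{119160}{49}$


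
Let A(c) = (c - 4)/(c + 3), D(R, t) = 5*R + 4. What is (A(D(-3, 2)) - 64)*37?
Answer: -18389/8 ≈ -2298.6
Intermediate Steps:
D(R, t) = 4 + 5*R
A(c) = (-4 + c)/(3 + c)
(A(D(-3, 2)) - 64)*37 = ((-4 + (4 + 5*(-3)))/(3 + (4 + 5*(-3))) - 64)*37 = ((-4 + (4 - 15))/(3 + (4 - 15)) - 64)*37 = ((-4 - 11)/(3 - 11) - 64)*37 = (-15/(-8) - 64)*37 = (-1/8*(-15) - 64)*37 = (15/8 - 64)*37 = -497/8*37 = -18389/8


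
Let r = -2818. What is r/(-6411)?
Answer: 2818/6411 ≈ 0.43956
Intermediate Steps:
r/(-6411) = -2818/(-6411) = -2818*(-1/6411) = 2818/6411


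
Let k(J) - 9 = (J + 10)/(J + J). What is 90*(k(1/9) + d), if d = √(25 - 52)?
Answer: 4905 + 270*I*√3 ≈ 4905.0 + 467.65*I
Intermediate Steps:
d = 3*I*√3 (d = √(-27) = 3*I*√3 ≈ 5.1962*I)
k(J) = 9 + (10 + J)/(2*J) (k(J) = 9 + (J + 10)/(J + J) = 9 + (10 + J)/((2*J)) = 9 + (10 + J)*(1/(2*J)) = 9 + (10 + J)/(2*J))
90*(k(1/9) + d) = 90*((19/2 + 5/(1/9)) + 3*I*√3) = 90*((19/2 + 5/(⅑)) + 3*I*√3) = 90*((19/2 + 5*9) + 3*I*√3) = 90*((19/2 + 45) + 3*I*√3) = 90*(109/2 + 3*I*√3) = 4905 + 270*I*√3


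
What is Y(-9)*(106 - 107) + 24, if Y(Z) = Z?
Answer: 33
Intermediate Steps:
Y(-9)*(106 - 107) + 24 = -9*(106 - 107) + 24 = -9*(-1) + 24 = 9 + 24 = 33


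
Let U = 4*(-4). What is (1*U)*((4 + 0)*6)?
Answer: -384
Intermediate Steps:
U = -16
(1*U)*((4 + 0)*6) = (1*(-16))*((4 + 0)*6) = -64*6 = -16*24 = -384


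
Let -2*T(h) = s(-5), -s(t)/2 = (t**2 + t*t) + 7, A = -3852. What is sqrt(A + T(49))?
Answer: I*sqrt(3795) ≈ 61.604*I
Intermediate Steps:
s(t) = -14 - 4*t**2 (s(t) = -2*((t**2 + t*t) + 7) = -2*((t**2 + t**2) + 7) = -2*(2*t**2 + 7) = -2*(7 + 2*t**2) = -14 - 4*t**2)
T(h) = 57 (T(h) = -(-14 - 4*(-5)**2)/2 = -(-14 - 4*25)/2 = -(-14 - 100)/2 = -1/2*(-114) = 57)
sqrt(A + T(49)) = sqrt(-3852 + 57) = sqrt(-3795) = I*sqrt(3795)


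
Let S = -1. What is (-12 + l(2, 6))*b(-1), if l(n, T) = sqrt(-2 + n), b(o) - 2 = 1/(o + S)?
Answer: -18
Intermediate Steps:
b(o) = 2 + 1/(-1 + o) (b(o) = 2 + 1/(o - 1) = 2 + 1/(-1 + o))
(-12 + l(2, 6))*b(-1) = (-12 + sqrt(-2 + 2))*((-1 + 2*(-1))/(-1 - 1)) = (-12 + sqrt(0))*((-1 - 2)/(-2)) = (-12 + 0)*(-1/2*(-3)) = -12*3/2 = -18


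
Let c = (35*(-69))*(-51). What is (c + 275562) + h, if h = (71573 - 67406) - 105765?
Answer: 297129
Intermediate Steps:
c = 123165 (c = -2415*(-51) = 123165)
h = -101598 (h = 4167 - 105765 = -101598)
(c + 275562) + h = (123165 + 275562) - 101598 = 398727 - 101598 = 297129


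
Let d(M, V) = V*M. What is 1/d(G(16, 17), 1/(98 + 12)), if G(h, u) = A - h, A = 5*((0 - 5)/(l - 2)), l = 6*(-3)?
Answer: -440/59 ≈ -7.4576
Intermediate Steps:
l = -18
A = 5/4 (A = 5*((0 - 5)/(-18 - 2)) = 5*(-5/(-20)) = 5*(-5*(-1/20)) = 5*(¼) = 5/4 ≈ 1.2500)
G(h, u) = 5/4 - h
d(M, V) = M*V
1/d(G(16, 17), 1/(98 + 12)) = 1/((5/4 - 1*16)/(98 + 12)) = 1/((5/4 - 16)/110) = 1/(-59/4*1/110) = 1/(-59/440) = -440/59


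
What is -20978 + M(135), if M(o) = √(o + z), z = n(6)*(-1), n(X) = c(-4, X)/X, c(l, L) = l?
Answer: -20978 + √1221/3 ≈ -20966.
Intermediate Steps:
n(X) = -4/X
z = ⅔ (z = -4/6*(-1) = -4*⅙*(-1) = -⅔*(-1) = ⅔ ≈ 0.66667)
M(o) = √(⅔ + o) (M(o) = √(o + ⅔) = √(⅔ + o))
-20978 + M(135) = -20978 + √(6 + 9*135)/3 = -20978 + √(6 + 1215)/3 = -20978 + √1221/3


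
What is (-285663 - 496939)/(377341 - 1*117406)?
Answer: -782602/259935 ≈ -3.0108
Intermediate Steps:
(-285663 - 496939)/(377341 - 1*117406) = -782602/(377341 - 117406) = -782602/259935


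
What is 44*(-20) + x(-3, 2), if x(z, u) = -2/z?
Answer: -2638/3 ≈ -879.33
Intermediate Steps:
44*(-20) + x(-3, 2) = 44*(-20) - 2/(-3) = -880 - 2*(-⅓) = -880 + ⅔ = -2638/3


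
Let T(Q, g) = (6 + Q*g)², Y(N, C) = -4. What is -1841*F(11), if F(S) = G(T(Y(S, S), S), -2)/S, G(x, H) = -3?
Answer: 5523/11 ≈ 502.09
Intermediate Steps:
F(S) = -3/S
-1841*F(11) = -(-5523)/11 = -1841*(-3/11) = 5523/11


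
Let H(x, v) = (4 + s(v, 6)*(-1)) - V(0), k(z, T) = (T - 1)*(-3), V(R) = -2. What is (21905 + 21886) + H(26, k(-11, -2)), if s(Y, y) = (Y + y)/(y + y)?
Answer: 175183/4 ≈ 43796.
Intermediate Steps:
s(Y, y) = (Y + y)/(2*y) (s(Y, y) = (Y + y)/((2*y)) = (Y + y)*(1/(2*y)) = (Y + y)/(2*y))
k(z, T) = 3 - 3*T (k(z, T) = (-1 + T)*(-3) = 3 - 3*T)
H(x, v) = 11/2 - v/12 (H(x, v) = (4 + ((½)*(v + 6)/6)*(-1)) - 1*(-2) = (4 + ((½)*(⅙)*(6 + v))*(-1)) + 2 = (4 + (½ + v/12)*(-1)) + 2 = (4 + (-½ - v/12)) + 2 = (7/2 - v/12) + 2 = 11/2 - v/12)
(21905 + 21886) + H(26, k(-11, -2)) = (21905 + 21886) + (11/2 - (3 - 3*(-2))/12) = 43791 + (11/2 - (3 + 6)/12) = 43791 + (11/2 - 1/12*9) = 43791 + (11/2 - ¾) = 43791 + 19/4 = 175183/4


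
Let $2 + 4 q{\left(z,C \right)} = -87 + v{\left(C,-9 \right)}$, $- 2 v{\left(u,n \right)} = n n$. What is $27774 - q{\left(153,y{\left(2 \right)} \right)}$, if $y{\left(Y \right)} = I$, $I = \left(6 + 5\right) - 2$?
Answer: $\frac{222451}{8} \approx 27806.0$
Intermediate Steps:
$v{\left(u,n \right)} = - \frac{n^{2}}{2}$ ($v{\left(u,n \right)} = - \frac{n n}{2} = - \frac{n^{2}}{2}$)
$I = 9$ ($I = 11 - 2 = 9$)
$y{\left(Y \right)} = 9$
$q{\left(z,C \right)} = - \frac{259}{8}$ ($q{\left(z,C \right)} = - \frac{1}{2} + \frac{-87 - \frac{\left(-9\right)^{2}}{2}}{4} = - \frac{1}{2} + \frac{-87 - \frac{81}{2}}{4} = - \frac{1}{2} + \frac{1}{4} \left(- \frac{255}{2}\right) = - \frac{1}{2} - \frac{255}{8} = - \frac{259}{8}$)
$27774 - q{\left(153,y{\left(2 \right)} \right)} = 27774 - - \frac{259}{8} = 27774 + \frac{259}{8} = \frac{222451}{8}$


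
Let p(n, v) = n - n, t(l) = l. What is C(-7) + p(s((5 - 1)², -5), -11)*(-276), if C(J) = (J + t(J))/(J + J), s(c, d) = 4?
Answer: 1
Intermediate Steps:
p(n, v) = 0
C(J) = 1 (C(J) = (J + J)/(J + J) = (2*J)/((2*J)) = (2*J)*(1/(2*J)) = 1)
C(-7) + p(s((5 - 1)², -5), -11)*(-276) = 1 + 0*(-276) = 1 + 0 = 1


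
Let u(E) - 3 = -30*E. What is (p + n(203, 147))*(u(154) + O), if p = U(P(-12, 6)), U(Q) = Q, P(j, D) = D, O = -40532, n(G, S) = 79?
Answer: -3837665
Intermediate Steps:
u(E) = 3 - 30*E
p = 6
(p + n(203, 147))*(u(154) + O) = (6 + 79)*((3 - 30*154) - 40532) = 85*((3 - 4620) - 40532) = 85*(-4617 - 40532) = 85*(-45149) = -3837665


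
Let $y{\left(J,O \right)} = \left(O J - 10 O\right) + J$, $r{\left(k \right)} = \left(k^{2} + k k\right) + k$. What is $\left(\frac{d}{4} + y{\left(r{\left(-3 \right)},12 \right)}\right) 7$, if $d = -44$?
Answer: $448$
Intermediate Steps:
$r{\left(k \right)} = k + 2 k^{2}$ ($r{\left(k \right)} = \left(k^{2} + k^{2}\right) + k = 2 k^{2} + k = k + 2 k^{2}$)
$y{\left(J,O \right)} = J - 10 O + J O$ ($y{\left(J,O \right)} = \left(J O - 10 O\right) + J = \left(- 10 O + J O\right) + J = J - 10 O + J O$)
$\left(\frac{d}{4} + y{\left(r{\left(-3 \right)},12 \right)}\right) 7 = \left(- \frac{44}{4} - \left(120 + 3 \left(1 + 2 \left(-3\right)\right) - - 3 \left(1 + 2 \left(-3\right)\right) 12\right)\right) 7 = \left(\left(-44\right) \frac{1}{4} - \left(120 + 3 \left(1 - 6\right) - - 3 \left(1 - 6\right) 12\right)\right) 7 = \left(-11 - \left(105 - \left(-3\right) \left(-5\right) 12\right)\right) 7 = \left(-11 + \left(15 - 120 + 15 \cdot 12\right)\right) 7 = \left(-11 + \left(15 - 120 + 180\right)\right) 7 = \left(-11 + 75\right) 7 = 64 \cdot 7 = 448$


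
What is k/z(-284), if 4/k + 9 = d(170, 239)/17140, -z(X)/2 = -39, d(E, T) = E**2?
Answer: -857/122226 ≈ -0.0070116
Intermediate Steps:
z(X) = 78 (z(X) = -2*(-39) = 78)
k = -857/1567 (k = 4/(-9 + 170**2/17140) = 4/(-9 + 28900*(1/17140)) = 4/(-9 + 1445/857) = 4/(-6268/857) = 4*(-857/6268) = -857/1567 ≈ -0.54690)
k/z(-284) = -857/1567/78 = -857/1567*1/78 = -857/122226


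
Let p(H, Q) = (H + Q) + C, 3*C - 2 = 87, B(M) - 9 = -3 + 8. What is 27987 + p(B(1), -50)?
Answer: 83942/3 ≈ 27981.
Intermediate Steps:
B(M) = 14 (B(M) = 9 + (-3 + 8) = 9 + 5 = 14)
C = 89/3 (C = ⅔ + (⅓)*87 = ⅔ + 29 = 89/3 ≈ 29.667)
p(H, Q) = 89/3 + H + Q (p(H, Q) = (H + Q) + 89/3 = 89/3 + H + Q)
27987 + p(B(1), -50) = 27987 + (89/3 + 14 - 50) = 27987 - 19/3 = 83942/3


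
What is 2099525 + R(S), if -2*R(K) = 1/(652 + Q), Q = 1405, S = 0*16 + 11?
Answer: 8637445849/4114 ≈ 2.0995e+6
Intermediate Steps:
S = 11 (S = 0 + 11 = 11)
R(K) = -1/4114 (R(K) = -1/(2*(652 + 1405)) = -1/2/2057 = -1/2*1/2057 = -1/4114)
2099525 + R(S) = 2099525 - 1/4114 = 8637445849/4114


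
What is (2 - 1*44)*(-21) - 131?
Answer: 751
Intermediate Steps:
(2 - 1*44)*(-21) - 131 = (2 - 44)*(-21) - 131 = -42*(-21) - 131 = 882 - 131 = 751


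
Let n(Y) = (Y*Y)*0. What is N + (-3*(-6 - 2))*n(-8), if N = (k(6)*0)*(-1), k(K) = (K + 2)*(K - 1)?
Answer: 0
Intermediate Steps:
k(K) = (-1 + K)*(2 + K) (k(K) = (2 + K)*(-1 + K) = (-1 + K)*(2 + K))
n(Y) = 0 (n(Y) = Y²*0 = 0)
N = 0 (N = ((-2 + 6 + 6²)*0)*(-1) = ((-2 + 6 + 36)*0)*(-1) = (40*0)*(-1) = 0*(-1) = 0)
N + (-3*(-6 - 2))*n(-8) = 0 - 3*(-6 - 2)*0 = 0 - 3*(-8)*0 = 0 + 24*0 = 0 + 0 = 0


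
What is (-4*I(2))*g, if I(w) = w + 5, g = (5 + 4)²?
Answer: -2268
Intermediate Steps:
g = 81 (g = 9² = 81)
I(w) = 5 + w
(-4*I(2))*g = -4*(5 + 2)*81 = -4*7*81 = -28*81 = -2268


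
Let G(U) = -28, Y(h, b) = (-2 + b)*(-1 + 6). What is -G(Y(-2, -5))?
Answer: 28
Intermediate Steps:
Y(h, b) = -10 + 5*b (Y(h, b) = (-2 + b)*5 = -10 + 5*b)
-G(Y(-2, -5)) = -1*(-28) = 28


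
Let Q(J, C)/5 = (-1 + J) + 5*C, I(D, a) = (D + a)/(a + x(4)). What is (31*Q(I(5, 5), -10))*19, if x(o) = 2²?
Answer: -1322305/9 ≈ -1.4692e+5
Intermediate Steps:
x(o) = 4
I(D, a) = (D + a)/(4 + a) (I(D, a) = (D + a)/(a + 4) = (D + a)/(4 + a))
Q(J, C) = -5 + 5*J + 25*C (Q(J, C) = 5*((-1 + J) + 5*C) = 5*(-1 + J + 5*C) = -5 + 5*J + 25*C)
(31*Q(I(5, 5), -10))*19 = (31*(-5 + 5*((5 + 5)/(4 + 5)) + 25*(-10)))*19 = (31*(-5 + 5*(10/9) - 250))*19 = (31*(-5 + 50/9 - 250))*19 = (31*(-2245/9))*19 = -69595/9*19 = -1322305/9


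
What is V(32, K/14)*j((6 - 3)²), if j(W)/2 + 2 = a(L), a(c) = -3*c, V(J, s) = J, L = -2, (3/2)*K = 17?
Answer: 256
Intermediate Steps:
K = 34/3 (K = (⅔)*17 = 34/3 ≈ 11.333)
j(W) = 8 (j(W) = -4 + 2*(-3*(-2)) = -4 + 2*6 = -4 + 12 = 8)
V(32, K/14)*j((6 - 3)²) = 32*8 = 256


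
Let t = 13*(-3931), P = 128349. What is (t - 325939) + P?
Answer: -248693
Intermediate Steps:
t = -51103
(t - 325939) + P = (-51103 - 325939) + 128349 = -377042 + 128349 = -248693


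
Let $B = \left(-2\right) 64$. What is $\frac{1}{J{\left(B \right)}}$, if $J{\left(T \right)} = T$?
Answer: $- \frac{1}{128} \approx -0.0078125$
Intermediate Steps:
$B = -128$
$\frac{1}{J{\left(B \right)}} = \frac{1}{-128} = - \frac{1}{128}$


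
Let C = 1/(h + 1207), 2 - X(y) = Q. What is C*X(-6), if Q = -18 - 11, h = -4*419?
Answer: -31/469 ≈ -0.066098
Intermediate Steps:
h = -1676
Q = -29
X(y) = 31 (X(y) = 2 - 1*(-29) = 2 + 29 = 31)
C = -1/469 (C = 1/(-1676 + 1207) = 1/(-469) = -1/469 ≈ -0.0021322)
C*X(-6) = -1/469*31 = -31/469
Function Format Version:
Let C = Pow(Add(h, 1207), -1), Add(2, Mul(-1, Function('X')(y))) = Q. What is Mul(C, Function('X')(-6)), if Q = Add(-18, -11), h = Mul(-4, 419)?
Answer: Rational(-31, 469) ≈ -0.066098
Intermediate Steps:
h = -1676
Q = -29
Function('X')(y) = 31 (Function('X')(y) = Add(2, Mul(-1, -29)) = Add(2, 29) = 31)
C = Rational(-1, 469) (C = Pow(Add(-1676, 1207), -1) = Pow(-469, -1) = Rational(-1, 469) ≈ -0.0021322)
Mul(C, Function('X')(-6)) = Mul(Rational(-1, 469), 31) = Rational(-31, 469)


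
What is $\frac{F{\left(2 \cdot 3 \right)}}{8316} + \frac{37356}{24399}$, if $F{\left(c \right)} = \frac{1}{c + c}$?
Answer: $\frac{414206039}{270536112} \approx 1.5311$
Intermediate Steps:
$F{\left(c \right)} = \frac{1}{2 c}$
$\frac{F{\left(2 \cdot 3 \right)}}{8316} + \frac{37356}{24399} = \frac{\frac{1}{2} \frac{1}{2 \cdot 3}}{8316} + \frac{37356}{24399} = \frac{1}{2 \cdot 6} \cdot \frac{1}{8316} + 37356 \cdot \frac{1}{24399} = \frac{1}{2} \cdot \frac{1}{6} \cdot \frac{1}{8316} + \frac{12452}{8133} = \frac{1}{12} \cdot \frac{1}{8316} + \frac{12452}{8133} = \frac{1}{99792} + \frac{12452}{8133} = \frac{414206039}{270536112}$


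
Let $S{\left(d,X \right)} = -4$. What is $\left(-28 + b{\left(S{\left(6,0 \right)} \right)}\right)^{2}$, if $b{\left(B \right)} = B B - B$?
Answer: $64$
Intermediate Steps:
$b{\left(B \right)} = B^{2} - B$
$\left(-28 + b{\left(S{\left(6,0 \right)} \right)}\right)^{2} = \left(-28 - 4 \left(-1 - 4\right)\right)^{2} = \left(-28 - -20\right)^{2} = \left(-28 + 20\right)^{2} = \left(-8\right)^{2} = 64$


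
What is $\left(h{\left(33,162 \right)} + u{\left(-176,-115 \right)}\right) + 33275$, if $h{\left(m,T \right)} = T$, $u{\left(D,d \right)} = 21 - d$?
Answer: $33573$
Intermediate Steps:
$\left(h{\left(33,162 \right)} + u{\left(-176,-115 \right)}\right) + 33275 = \left(162 + \left(21 - -115\right)\right) + 33275 = \left(162 + \left(21 + 115\right)\right) + 33275 = \left(162 + 136\right) + 33275 = 298 + 33275 = 33573$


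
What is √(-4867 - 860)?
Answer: I*√5727 ≈ 75.677*I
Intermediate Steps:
√(-4867 - 860) = √(-5727) = I*√5727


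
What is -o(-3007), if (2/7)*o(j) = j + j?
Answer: 21049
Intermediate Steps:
o(j) = 7*j (o(j) = 7*(j + j)/2 = 7*(2*j)/2 = 7*j)
-o(-3007) = -7*(-3007) = -1*(-21049) = 21049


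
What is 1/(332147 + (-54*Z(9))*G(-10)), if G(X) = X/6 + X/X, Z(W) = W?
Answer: 1/332471 ≈ 3.0078e-6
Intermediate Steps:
G(X) = 1 + X/6 (G(X) = X*(⅙) + 1 = X/6 + 1 = 1 + X/6)
1/(332147 + (-54*Z(9))*G(-10)) = 1/(332147 + (-54*9)*(1 + (⅙)*(-10))) = 1/(332147 - 486*(1 - 5/3)) = 1/(332147 - 486*(-⅔)) = 1/(332147 + 324) = 1/332471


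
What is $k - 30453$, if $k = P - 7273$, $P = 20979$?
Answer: $-16747$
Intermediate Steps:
$k = 13706$ ($k = 20979 - 7273 = 13706$)
$k - 30453 = 13706 - 30453 = -16747$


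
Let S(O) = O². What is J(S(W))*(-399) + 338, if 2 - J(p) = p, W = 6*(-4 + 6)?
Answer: 56996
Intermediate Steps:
W = 12 (W = 6*2 = 12)
J(p) = 2 - p
J(S(W))*(-399) + 338 = (2 - 1*12²)*(-399) + 338 = (2 - 1*144)*(-399) + 338 = (2 - 144)*(-399) + 338 = -142*(-399) + 338 = 56658 + 338 = 56996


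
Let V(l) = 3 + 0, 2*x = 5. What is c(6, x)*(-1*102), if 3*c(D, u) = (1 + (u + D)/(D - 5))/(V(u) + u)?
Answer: -646/11 ≈ -58.727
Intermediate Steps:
x = 5/2 (x = (½)*5 = 5/2 ≈ 2.5000)
V(l) = 3
c(D, u) = (1 + (D + u)/(-5 + D))/(3*(3 + u)) (c(D, u) = ((1 + (u + D)/(D - 5))/(3 + u))/3 = ((1 + (D + u)/(-5 + D))/(3 + u))/3 = (1 + (D + u)/(-5 + D))/(3*(3 + u)))
c(6, x)*(-1*102) = ((-5 + 5/2 + 2*6)/(3*(-15 - 5*5/2 + 3*6 + 6*(5/2))))*(-1*102) = ((-5 + 5/2 + 12)/(3*(-15 - 25/2 + 18 + 15)))*(-102) = ((⅓)*(19/2)/(11/2))*(-102) = ((⅓)*(2/11)*(19/2))*(-102) = (19/33)*(-102) = -646/11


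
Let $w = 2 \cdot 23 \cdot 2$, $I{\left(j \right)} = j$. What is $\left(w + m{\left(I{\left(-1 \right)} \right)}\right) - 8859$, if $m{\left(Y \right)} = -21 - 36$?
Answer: $-8824$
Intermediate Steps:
$m{\left(Y \right)} = -57$ ($m{\left(Y \right)} = -21 - 36 = -57$)
$w = 92$ ($w = 46 \cdot 2 = 92$)
$\left(w + m{\left(I{\left(-1 \right)} \right)}\right) - 8859 = \left(92 - 57\right) - 8859 = 35 - 8859 = -8824$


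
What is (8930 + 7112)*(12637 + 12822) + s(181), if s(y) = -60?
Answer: 408413218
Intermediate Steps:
(8930 + 7112)*(12637 + 12822) + s(181) = (8930 + 7112)*(12637 + 12822) - 60 = 16042*25459 - 60 = 408413278 - 60 = 408413218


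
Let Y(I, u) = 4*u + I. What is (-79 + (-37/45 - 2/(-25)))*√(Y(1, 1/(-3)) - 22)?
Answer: -17942*I*√201/675 ≈ -376.85*I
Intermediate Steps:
Y(I, u) = I + 4*u
(-79 + (-37/45 - 2/(-25)))*√(Y(1, 1/(-3)) - 22) = (-79 + (-37/45 - 2/(-25)))*√((1 + 4/(-3)) - 22) = (-79 + (-37*1/45 - 2*(-1/25)))*√((1 + 4*(-⅓)) - 22) = (-79 + (-37/45 + 2/25))*√((1 - 4/3) - 22) = (-79 - 167/225)*√(-⅓ - 22) = -17942*I*√201/675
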